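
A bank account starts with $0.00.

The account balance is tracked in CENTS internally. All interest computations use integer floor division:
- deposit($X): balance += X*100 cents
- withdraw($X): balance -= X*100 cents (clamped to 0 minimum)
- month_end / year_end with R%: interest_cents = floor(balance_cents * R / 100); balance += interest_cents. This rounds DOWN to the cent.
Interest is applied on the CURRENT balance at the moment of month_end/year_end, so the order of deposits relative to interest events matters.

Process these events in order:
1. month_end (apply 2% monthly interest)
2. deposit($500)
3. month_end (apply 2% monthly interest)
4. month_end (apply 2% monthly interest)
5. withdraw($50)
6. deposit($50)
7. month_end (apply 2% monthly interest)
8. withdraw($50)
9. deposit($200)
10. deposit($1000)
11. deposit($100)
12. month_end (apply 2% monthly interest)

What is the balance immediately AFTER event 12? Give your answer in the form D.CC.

After 1 (month_end (apply 2% monthly interest)): balance=$0.00 total_interest=$0.00
After 2 (deposit($500)): balance=$500.00 total_interest=$0.00
After 3 (month_end (apply 2% monthly interest)): balance=$510.00 total_interest=$10.00
After 4 (month_end (apply 2% monthly interest)): balance=$520.20 total_interest=$20.20
After 5 (withdraw($50)): balance=$470.20 total_interest=$20.20
After 6 (deposit($50)): balance=$520.20 total_interest=$20.20
After 7 (month_end (apply 2% monthly interest)): balance=$530.60 total_interest=$30.60
After 8 (withdraw($50)): balance=$480.60 total_interest=$30.60
After 9 (deposit($200)): balance=$680.60 total_interest=$30.60
After 10 (deposit($1000)): balance=$1680.60 total_interest=$30.60
After 11 (deposit($100)): balance=$1780.60 total_interest=$30.60
After 12 (month_end (apply 2% monthly interest)): balance=$1816.21 total_interest=$66.21

Answer: 1816.21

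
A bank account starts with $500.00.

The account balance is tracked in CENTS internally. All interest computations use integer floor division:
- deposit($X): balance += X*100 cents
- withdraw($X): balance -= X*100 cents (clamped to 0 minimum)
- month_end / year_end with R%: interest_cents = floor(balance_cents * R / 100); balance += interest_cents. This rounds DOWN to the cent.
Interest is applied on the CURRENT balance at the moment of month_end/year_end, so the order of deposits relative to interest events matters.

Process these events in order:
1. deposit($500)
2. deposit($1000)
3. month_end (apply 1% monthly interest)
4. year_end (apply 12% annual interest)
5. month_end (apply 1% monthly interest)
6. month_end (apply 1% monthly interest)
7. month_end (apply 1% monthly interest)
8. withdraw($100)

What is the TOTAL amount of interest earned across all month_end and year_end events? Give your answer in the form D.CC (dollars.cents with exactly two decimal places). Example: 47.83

Answer: 330.94

Derivation:
After 1 (deposit($500)): balance=$1000.00 total_interest=$0.00
After 2 (deposit($1000)): balance=$2000.00 total_interest=$0.00
After 3 (month_end (apply 1% monthly interest)): balance=$2020.00 total_interest=$20.00
After 4 (year_end (apply 12% annual interest)): balance=$2262.40 total_interest=$262.40
After 5 (month_end (apply 1% monthly interest)): balance=$2285.02 total_interest=$285.02
After 6 (month_end (apply 1% monthly interest)): balance=$2307.87 total_interest=$307.87
After 7 (month_end (apply 1% monthly interest)): balance=$2330.94 total_interest=$330.94
After 8 (withdraw($100)): balance=$2230.94 total_interest=$330.94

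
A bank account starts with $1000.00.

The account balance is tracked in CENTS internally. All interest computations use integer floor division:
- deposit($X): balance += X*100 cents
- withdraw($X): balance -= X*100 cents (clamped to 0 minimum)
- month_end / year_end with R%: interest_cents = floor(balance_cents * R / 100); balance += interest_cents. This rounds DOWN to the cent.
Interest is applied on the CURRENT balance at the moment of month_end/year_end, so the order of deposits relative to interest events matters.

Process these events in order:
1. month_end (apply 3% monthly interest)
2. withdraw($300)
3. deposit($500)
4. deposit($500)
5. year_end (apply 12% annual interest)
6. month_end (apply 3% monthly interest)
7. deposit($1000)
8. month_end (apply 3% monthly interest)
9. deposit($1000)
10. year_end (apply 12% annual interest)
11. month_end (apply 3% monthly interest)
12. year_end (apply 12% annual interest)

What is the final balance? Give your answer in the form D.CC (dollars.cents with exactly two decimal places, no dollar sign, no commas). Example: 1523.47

After 1 (month_end (apply 3% monthly interest)): balance=$1030.00 total_interest=$30.00
After 2 (withdraw($300)): balance=$730.00 total_interest=$30.00
After 3 (deposit($500)): balance=$1230.00 total_interest=$30.00
After 4 (deposit($500)): balance=$1730.00 total_interest=$30.00
After 5 (year_end (apply 12% annual interest)): balance=$1937.60 total_interest=$237.60
After 6 (month_end (apply 3% monthly interest)): balance=$1995.72 total_interest=$295.72
After 7 (deposit($1000)): balance=$2995.72 total_interest=$295.72
After 8 (month_end (apply 3% monthly interest)): balance=$3085.59 total_interest=$385.59
After 9 (deposit($1000)): balance=$4085.59 total_interest=$385.59
After 10 (year_end (apply 12% annual interest)): balance=$4575.86 total_interest=$875.86
After 11 (month_end (apply 3% monthly interest)): balance=$4713.13 total_interest=$1013.13
After 12 (year_end (apply 12% annual interest)): balance=$5278.70 total_interest=$1578.70

Answer: 5278.70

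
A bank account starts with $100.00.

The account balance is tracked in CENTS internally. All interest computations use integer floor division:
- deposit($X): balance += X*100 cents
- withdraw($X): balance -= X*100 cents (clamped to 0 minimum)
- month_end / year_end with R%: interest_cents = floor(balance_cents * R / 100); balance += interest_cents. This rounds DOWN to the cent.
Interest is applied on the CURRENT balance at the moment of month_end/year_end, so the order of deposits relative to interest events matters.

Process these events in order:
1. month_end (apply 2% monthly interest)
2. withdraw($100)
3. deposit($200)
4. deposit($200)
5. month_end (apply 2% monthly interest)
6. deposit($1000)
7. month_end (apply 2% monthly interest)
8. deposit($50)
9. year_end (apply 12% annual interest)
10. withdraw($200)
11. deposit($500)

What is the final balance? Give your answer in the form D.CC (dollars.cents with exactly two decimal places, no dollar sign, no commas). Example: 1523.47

Answer: 1966.82

Derivation:
After 1 (month_end (apply 2% monthly interest)): balance=$102.00 total_interest=$2.00
After 2 (withdraw($100)): balance=$2.00 total_interest=$2.00
After 3 (deposit($200)): balance=$202.00 total_interest=$2.00
After 4 (deposit($200)): balance=$402.00 total_interest=$2.00
After 5 (month_end (apply 2% monthly interest)): balance=$410.04 total_interest=$10.04
After 6 (deposit($1000)): balance=$1410.04 total_interest=$10.04
After 7 (month_end (apply 2% monthly interest)): balance=$1438.24 total_interest=$38.24
After 8 (deposit($50)): balance=$1488.24 total_interest=$38.24
After 9 (year_end (apply 12% annual interest)): balance=$1666.82 total_interest=$216.82
After 10 (withdraw($200)): balance=$1466.82 total_interest=$216.82
After 11 (deposit($500)): balance=$1966.82 total_interest=$216.82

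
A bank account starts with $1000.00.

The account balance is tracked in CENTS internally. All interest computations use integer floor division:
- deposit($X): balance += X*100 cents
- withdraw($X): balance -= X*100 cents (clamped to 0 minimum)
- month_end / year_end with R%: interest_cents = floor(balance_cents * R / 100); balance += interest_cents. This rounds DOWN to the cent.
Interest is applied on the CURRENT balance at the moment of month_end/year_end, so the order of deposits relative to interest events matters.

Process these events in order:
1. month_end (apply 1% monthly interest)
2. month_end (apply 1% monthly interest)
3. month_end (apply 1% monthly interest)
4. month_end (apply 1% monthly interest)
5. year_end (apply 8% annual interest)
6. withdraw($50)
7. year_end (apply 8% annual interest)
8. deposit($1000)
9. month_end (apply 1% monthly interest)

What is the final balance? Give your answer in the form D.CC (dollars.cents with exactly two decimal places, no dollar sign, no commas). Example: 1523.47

Answer: 2181.33

Derivation:
After 1 (month_end (apply 1% monthly interest)): balance=$1010.00 total_interest=$10.00
After 2 (month_end (apply 1% monthly interest)): balance=$1020.10 total_interest=$20.10
After 3 (month_end (apply 1% monthly interest)): balance=$1030.30 total_interest=$30.30
After 4 (month_end (apply 1% monthly interest)): balance=$1040.60 total_interest=$40.60
After 5 (year_end (apply 8% annual interest)): balance=$1123.84 total_interest=$123.84
After 6 (withdraw($50)): balance=$1073.84 total_interest=$123.84
After 7 (year_end (apply 8% annual interest)): balance=$1159.74 total_interest=$209.74
After 8 (deposit($1000)): balance=$2159.74 total_interest=$209.74
After 9 (month_end (apply 1% monthly interest)): balance=$2181.33 total_interest=$231.33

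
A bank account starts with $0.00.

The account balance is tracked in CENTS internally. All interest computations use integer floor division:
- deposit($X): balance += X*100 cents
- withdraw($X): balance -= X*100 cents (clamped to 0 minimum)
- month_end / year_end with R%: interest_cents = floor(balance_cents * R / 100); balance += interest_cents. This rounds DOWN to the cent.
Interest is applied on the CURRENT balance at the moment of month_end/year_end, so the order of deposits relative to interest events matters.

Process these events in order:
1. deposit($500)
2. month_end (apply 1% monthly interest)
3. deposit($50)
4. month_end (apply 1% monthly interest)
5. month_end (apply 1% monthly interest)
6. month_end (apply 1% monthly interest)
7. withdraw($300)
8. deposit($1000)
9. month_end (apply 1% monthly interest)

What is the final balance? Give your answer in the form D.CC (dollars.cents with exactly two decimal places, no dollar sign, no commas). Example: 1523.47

Answer: 1284.52

Derivation:
After 1 (deposit($500)): balance=$500.00 total_interest=$0.00
After 2 (month_end (apply 1% monthly interest)): balance=$505.00 total_interest=$5.00
After 3 (deposit($50)): balance=$555.00 total_interest=$5.00
After 4 (month_end (apply 1% monthly interest)): balance=$560.55 total_interest=$10.55
After 5 (month_end (apply 1% monthly interest)): balance=$566.15 total_interest=$16.15
After 6 (month_end (apply 1% monthly interest)): balance=$571.81 total_interest=$21.81
After 7 (withdraw($300)): balance=$271.81 total_interest=$21.81
After 8 (deposit($1000)): balance=$1271.81 total_interest=$21.81
After 9 (month_end (apply 1% monthly interest)): balance=$1284.52 total_interest=$34.52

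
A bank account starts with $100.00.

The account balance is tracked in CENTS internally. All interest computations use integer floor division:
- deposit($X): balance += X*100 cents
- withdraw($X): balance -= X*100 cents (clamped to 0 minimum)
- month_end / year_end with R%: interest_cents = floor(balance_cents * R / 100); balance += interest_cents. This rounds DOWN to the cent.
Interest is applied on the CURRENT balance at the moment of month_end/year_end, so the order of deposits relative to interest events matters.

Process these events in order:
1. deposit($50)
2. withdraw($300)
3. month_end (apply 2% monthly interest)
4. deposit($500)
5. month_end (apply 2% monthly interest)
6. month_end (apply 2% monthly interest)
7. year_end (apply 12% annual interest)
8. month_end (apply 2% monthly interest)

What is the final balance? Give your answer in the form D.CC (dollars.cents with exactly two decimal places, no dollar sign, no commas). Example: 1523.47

After 1 (deposit($50)): balance=$150.00 total_interest=$0.00
After 2 (withdraw($300)): balance=$0.00 total_interest=$0.00
After 3 (month_end (apply 2% monthly interest)): balance=$0.00 total_interest=$0.00
After 4 (deposit($500)): balance=$500.00 total_interest=$0.00
After 5 (month_end (apply 2% monthly interest)): balance=$510.00 total_interest=$10.00
After 6 (month_end (apply 2% monthly interest)): balance=$520.20 total_interest=$20.20
After 7 (year_end (apply 12% annual interest)): balance=$582.62 total_interest=$82.62
After 8 (month_end (apply 2% monthly interest)): balance=$594.27 total_interest=$94.27

Answer: 594.27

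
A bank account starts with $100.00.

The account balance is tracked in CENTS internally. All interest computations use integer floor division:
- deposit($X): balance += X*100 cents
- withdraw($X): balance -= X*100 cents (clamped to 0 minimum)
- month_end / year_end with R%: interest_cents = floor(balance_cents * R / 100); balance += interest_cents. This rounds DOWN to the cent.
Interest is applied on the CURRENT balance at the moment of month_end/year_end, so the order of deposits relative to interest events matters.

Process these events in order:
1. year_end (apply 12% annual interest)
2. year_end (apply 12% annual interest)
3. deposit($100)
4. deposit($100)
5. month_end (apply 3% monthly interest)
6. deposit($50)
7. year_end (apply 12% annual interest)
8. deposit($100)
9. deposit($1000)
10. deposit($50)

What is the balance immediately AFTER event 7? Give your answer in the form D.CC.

Answer: 431.42

Derivation:
After 1 (year_end (apply 12% annual interest)): balance=$112.00 total_interest=$12.00
After 2 (year_end (apply 12% annual interest)): balance=$125.44 total_interest=$25.44
After 3 (deposit($100)): balance=$225.44 total_interest=$25.44
After 4 (deposit($100)): balance=$325.44 total_interest=$25.44
After 5 (month_end (apply 3% monthly interest)): balance=$335.20 total_interest=$35.20
After 6 (deposit($50)): balance=$385.20 total_interest=$35.20
After 7 (year_end (apply 12% annual interest)): balance=$431.42 total_interest=$81.42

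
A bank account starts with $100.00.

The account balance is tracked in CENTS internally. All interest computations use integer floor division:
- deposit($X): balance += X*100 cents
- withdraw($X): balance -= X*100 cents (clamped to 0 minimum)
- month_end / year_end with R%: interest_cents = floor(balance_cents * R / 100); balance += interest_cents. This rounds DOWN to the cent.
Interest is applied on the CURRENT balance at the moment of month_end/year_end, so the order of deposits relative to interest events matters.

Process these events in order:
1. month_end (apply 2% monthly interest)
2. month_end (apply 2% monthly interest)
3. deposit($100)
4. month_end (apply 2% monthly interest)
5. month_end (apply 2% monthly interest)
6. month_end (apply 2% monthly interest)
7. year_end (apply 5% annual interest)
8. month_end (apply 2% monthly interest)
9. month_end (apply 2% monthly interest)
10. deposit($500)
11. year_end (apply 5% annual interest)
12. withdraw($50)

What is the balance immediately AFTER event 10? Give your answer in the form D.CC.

Answer: 736.51

Derivation:
After 1 (month_end (apply 2% monthly interest)): balance=$102.00 total_interest=$2.00
After 2 (month_end (apply 2% monthly interest)): balance=$104.04 total_interest=$4.04
After 3 (deposit($100)): balance=$204.04 total_interest=$4.04
After 4 (month_end (apply 2% monthly interest)): balance=$208.12 total_interest=$8.12
After 5 (month_end (apply 2% monthly interest)): balance=$212.28 total_interest=$12.28
After 6 (month_end (apply 2% monthly interest)): balance=$216.52 total_interest=$16.52
After 7 (year_end (apply 5% annual interest)): balance=$227.34 total_interest=$27.34
After 8 (month_end (apply 2% monthly interest)): balance=$231.88 total_interest=$31.88
After 9 (month_end (apply 2% monthly interest)): balance=$236.51 total_interest=$36.51
After 10 (deposit($500)): balance=$736.51 total_interest=$36.51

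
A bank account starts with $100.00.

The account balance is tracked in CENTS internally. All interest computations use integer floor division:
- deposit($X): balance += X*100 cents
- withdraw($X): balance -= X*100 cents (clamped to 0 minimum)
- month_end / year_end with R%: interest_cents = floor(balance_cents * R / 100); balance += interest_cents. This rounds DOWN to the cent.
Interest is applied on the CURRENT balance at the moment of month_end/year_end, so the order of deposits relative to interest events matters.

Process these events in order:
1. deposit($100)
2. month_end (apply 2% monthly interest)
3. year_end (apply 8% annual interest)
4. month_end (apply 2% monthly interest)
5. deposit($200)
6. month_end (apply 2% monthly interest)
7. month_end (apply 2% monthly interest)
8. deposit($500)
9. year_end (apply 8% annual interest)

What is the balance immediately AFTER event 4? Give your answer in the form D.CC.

Answer: 224.72

Derivation:
After 1 (deposit($100)): balance=$200.00 total_interest=$0.00
After 2 (month_end (apply 2% monthly interest)): balance=$204.00 total_interest=$4.00
After 3 (year_end (apply 8% annual interest)): balance=$220.32 total_interest=$20.32
After 4 (month_end (apply 2% monthly interest)): balance=$224.72 total_interest=$24.72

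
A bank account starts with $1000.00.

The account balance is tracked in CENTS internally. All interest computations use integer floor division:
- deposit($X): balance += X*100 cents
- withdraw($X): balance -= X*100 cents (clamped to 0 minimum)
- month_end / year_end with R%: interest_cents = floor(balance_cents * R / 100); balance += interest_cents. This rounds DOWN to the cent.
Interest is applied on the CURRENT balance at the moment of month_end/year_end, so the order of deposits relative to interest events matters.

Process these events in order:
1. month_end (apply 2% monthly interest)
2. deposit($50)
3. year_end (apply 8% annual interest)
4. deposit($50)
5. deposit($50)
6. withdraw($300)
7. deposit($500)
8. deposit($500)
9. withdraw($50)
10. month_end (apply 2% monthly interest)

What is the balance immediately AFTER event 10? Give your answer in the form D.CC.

Answer: 1943.71

Derivation:
After 1 (month_end (apply 2% monthly interest)): balance=$1020.00 total_interest=$20.00
After 2 (deposit($50)): balance=$1070.00 total_interest=$20.00
After 3 (year_end (apply 8% annual interest)): balance=$1155.60 total_interest=$105.60
After 4 (deposit($50)): balance=$1205.60 total_interest=$105.60
After 5 (deposit($50)): balance=$1255.60 total_interest=$105.60
After 6 (withdraw($300)): balance=$955.60 total_interest=$105.60
After 7 (deposit($500)): balance=$1455.60 total_interest=$105.60
After 8 (deposit($500)): balance=$1955.60 total_interest=$105.60
After 9 (withdraw($50)): balance=$1905.60 total_interest=$105.60
After 10 (month_end (apply 2% monthly interest)): balance=$1943.71 total_interest=$143.71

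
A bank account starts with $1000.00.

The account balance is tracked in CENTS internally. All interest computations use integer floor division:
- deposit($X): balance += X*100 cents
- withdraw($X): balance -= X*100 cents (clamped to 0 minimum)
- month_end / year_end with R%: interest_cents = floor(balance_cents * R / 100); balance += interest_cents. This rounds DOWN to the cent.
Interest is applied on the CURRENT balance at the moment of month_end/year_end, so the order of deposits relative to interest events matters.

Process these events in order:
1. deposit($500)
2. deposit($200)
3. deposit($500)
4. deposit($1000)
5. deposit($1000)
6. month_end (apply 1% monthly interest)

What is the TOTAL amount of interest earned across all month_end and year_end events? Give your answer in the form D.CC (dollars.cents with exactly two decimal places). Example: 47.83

Answer: 42.00

Derivation:
After 1 (deposit($500)): balance=$1500.00 total_interest=$0.00
After 2 (deposit($200)): balance=$1700.00 total_interest=$0.00
After 3 (deposit($500)): balance=$2200.00 total_interest=$0.00
After 4 (deposit($1000)): balance=$3200.00 total_interest=$0.00
After 5 (deposit($1000)): balance=$4200.00 total_interest=$0.00
After 6 (month_end (apply 1% monthly interest)): balance=$4242.00 total_interest=$42.00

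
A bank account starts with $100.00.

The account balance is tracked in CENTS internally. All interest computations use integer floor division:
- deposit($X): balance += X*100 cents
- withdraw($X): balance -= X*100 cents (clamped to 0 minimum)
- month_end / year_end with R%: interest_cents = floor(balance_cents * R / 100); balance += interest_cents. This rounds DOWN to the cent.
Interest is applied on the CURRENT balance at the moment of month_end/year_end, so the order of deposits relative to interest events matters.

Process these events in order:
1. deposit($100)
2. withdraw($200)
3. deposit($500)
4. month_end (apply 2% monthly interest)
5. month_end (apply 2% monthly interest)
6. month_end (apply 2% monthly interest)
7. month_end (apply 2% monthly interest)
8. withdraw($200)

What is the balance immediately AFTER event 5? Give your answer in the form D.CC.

Answer: 520.20

Derivation:
After 1 (deposit($100)): balance=$200.00 total_interest=$0.00
After 2 (withdraw($200)): balance=$0.00 total_interest=$0.00
After 3 (deposit($500)): balance=$500.00 total_interest=$0.00
After 4 (month_end (apply 2% monthly interest)): balance=$510.00 total_interest=$10.00
After 5 (month_end (apply 2% monthly interest)): balance=$520.20 total_interest=$20.20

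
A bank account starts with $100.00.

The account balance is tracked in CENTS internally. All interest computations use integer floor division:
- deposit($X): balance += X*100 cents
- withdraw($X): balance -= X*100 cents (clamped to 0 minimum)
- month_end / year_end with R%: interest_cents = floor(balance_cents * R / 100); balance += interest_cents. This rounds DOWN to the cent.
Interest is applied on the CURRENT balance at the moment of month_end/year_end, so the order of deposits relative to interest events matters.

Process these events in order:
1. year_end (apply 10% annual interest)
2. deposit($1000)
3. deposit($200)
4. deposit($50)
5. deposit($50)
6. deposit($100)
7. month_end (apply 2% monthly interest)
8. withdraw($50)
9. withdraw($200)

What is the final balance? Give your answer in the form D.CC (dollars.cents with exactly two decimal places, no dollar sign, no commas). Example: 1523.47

Answer: 1290.20

Derivation:
After 1 (year_end (apply 10% annual interest)): balance=$110.00 total_interest=$10.00
After 2 (deposit($1000)): balance=$1110.00 total_interest=$10.00
After 3 (deposit($200)): balance=$1310.00 total_interest=$10.00
After 4 (deposit($50)): balance=$1360.00 total_interest=$10.00
After 5 (deposit($50)): balance=$1410.00 total_interest=$10.00
After 6 (deposit($100)): balance=$1510.00 total_interest=$10.00
After 7 (month_end (apply 2% monthly interest)): balance=$1540.20 total_interest=$40.20
After 8 (withdraw($50)): balance=$1490.20 total_interest=$40.20
After 9 (withdraw($200)): balance=$1290.20 total_interest=$40.20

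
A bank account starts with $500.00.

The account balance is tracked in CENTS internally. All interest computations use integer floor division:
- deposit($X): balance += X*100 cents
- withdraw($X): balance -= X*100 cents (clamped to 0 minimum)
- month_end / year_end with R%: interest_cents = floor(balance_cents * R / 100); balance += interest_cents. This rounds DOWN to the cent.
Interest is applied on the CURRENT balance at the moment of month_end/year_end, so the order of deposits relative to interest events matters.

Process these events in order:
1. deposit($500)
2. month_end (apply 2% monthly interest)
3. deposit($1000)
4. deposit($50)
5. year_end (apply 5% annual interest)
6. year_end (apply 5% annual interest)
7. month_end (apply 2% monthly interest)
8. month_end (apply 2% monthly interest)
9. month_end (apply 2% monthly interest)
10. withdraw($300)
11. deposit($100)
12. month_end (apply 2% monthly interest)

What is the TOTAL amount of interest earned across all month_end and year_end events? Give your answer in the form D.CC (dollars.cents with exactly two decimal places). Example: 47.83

After 1 (deposit($500)): balance=$1000.00 total_interest=$0.00
After 2 (month_end (apply 2% monthly interest)): balance=$1020.00 total_interest=$20.00
After 3 (deposit($1000)): balance=$2020.00 total_interest=$20.00
After 4 (deposit($50)): balance=$2070.00 total_interest=$20.00
After 5 (year_end (apply 5% annual interest)): balance=$2173.50 total_interest=$123.50
After 6 (year_end (apply 5% annual interest)): balance=$2282.17 total_interest=$232.17
After 7 (month_end (apply 2% monthly interest)): balance=$2327.81 total_interest=$277.81
After 8 (month_end (apply 2% monthly interest)): balance=$2374.36 total_interest=$324.36
After 9 (month_end (apply 2% monthly interest)): balance=$2421.84 total_interest=$371.84
After 10 (withdraw($300)): balance=$2121.84 total_interest=$371.84
After 11 (deposit($100)): balance=$2221.84 total_interest=$371.84
After 12 (month_end (apply 2% monthly interest)): balance=$2266.27 total_interest=$416.27

Answer: 416.27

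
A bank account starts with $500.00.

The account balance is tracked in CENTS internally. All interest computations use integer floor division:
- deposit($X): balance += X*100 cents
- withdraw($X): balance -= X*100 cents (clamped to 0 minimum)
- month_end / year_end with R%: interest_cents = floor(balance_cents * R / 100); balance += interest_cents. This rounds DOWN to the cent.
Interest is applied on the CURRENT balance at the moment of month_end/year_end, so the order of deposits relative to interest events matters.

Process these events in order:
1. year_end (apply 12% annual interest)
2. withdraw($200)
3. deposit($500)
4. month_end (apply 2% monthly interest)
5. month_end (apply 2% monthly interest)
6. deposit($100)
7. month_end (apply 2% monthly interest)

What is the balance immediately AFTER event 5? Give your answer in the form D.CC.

After 1 (year_end (apply 12% annual interest)): balance=$560.00 total_interest=$60.00
After 2 (withdraw($200)): balance=$360.00 total_interest=$60.00
After 3 (deposit($500)): balance=$860.00 total_interest=$60.00
After 4 (month_end (apply 2% monthly interest)): balance=$877.20 total_interest=$77.20
After 5 (month_end (apply 2% monthly interest)): balance=$894.74 total_interest=$94.74

Answer: 894.74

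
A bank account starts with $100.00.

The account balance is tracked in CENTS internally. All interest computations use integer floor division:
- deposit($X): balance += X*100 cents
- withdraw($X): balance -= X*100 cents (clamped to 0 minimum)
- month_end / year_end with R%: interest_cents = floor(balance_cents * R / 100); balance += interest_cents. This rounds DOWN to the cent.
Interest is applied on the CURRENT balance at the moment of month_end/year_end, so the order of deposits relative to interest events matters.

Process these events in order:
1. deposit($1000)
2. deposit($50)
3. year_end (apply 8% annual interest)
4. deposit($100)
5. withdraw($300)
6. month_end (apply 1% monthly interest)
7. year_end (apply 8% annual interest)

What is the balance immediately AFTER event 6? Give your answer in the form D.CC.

After 1 (deposit($1000)): balance=$1100.00 total_interest=$0.00
After 2 (deposit($50)): balance=$1150.00 total_interest=$0.00
After 3 (year_end (apply 8% annual interest)): balance=$1242.00 total_interest=$92.00
After 4 (deposit($100)): balance=$1342.00 total_interest=$92.00
After 5 (withdraw($300)): balance=$1042.00 total_interest=$92.00
After 6 (month_end (apply 1% monthly interest)): balance=$1052.42 total_interest=$102.42

Answer: 1052.42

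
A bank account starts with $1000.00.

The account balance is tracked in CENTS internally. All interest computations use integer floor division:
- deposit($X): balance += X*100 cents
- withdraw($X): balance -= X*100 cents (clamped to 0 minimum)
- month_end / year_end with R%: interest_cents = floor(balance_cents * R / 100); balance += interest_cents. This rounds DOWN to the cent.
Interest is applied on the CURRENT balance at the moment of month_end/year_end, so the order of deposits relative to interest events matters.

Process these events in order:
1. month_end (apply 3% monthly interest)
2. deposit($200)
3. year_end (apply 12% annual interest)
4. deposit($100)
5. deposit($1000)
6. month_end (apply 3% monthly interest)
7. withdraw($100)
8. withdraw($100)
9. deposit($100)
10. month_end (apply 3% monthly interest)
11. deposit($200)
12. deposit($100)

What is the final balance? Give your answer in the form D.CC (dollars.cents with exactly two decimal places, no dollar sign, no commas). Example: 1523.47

Answer: 2825.47

Derivation:
After 1 (month_end (apply 3% monthly interest)): balance=$1030.00 total_interest=$30.00
After 2 (deposit($200)): balance=$1230.00 total_interest=$30.00
After 3 (year_end (apply 12% annual interest)): balance=$1377.60 total_interest=$177.60
After 4 (deposit($100)): balance=$1477.60 total_interest=$177.60
After 5 (deposit($1000)): balance=$2477.60 total_interest=$177.60
After 6 (month_end (apply 3% monthly interest)): balance=$2551.92 total_interest=$251.92
After 7 (withdraw($100)): balance=$2451.92 total_interest=$251.92
After 8 (withdraw($100)): balance=$2351.92 total_interest=$251.92
After 9 (deposit($100)): balance=$2451.92 total_interest=$251.92
After 10 (month_end (apply 3% monthly interest)): balance=$2525.47 total_interest=$325.47
After 11 (deposit($200)): balance=$2725.47 total_interest=$325.47
After 12 (deposit($100)): balance=$2825.47 total_interest=$325.47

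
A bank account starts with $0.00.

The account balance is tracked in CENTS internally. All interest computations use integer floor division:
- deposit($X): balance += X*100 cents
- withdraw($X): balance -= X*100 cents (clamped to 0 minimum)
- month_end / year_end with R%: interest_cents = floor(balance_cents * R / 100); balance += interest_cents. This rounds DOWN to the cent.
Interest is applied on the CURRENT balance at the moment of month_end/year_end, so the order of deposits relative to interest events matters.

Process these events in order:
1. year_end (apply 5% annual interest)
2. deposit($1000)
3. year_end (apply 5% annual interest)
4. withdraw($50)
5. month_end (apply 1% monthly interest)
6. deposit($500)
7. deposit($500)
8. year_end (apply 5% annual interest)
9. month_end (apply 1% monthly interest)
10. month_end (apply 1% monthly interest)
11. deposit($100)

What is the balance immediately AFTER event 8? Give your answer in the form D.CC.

After 1 (year_end (apply 5% annual interest)): balance=$0.00 total_interest=$0.00
After 2 (deposit($1000)): balance=$1000.00 total_interest=$0.00
After 3 (year_end (apply 5% annual interest)): balance=$1050.00 total_interest=$50.00
After 4 (withdraw($50)): balance=$1000.00 total_interest=$50.00
After 5 (month_end (apply 1% monthly interest)): balance=$1010.00 total_interest=$60.00
After 6 (deposit($500)): balance=$1510.00 total_interest=$60.00
After 7 (deposit($500)): balance=$2010.00 total_interest=$60.00
After 8 (year_end (apply 5% annual interest)): balance=$2110.50 total_interest=$160.50

Answer: 2110.50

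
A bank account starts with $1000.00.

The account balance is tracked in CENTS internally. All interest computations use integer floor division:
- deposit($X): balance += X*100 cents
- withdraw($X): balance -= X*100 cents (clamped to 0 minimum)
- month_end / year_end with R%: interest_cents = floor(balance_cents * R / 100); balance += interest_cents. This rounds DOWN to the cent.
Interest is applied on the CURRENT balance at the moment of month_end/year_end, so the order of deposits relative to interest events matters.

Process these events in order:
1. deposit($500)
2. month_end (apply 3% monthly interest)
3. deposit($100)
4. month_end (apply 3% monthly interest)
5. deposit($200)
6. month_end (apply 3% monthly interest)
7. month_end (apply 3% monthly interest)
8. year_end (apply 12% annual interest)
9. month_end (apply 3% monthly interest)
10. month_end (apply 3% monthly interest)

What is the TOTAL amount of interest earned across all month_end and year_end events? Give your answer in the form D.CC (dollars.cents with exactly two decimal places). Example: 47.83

Answer: 587.94

Derivation:
After 1 (deposit($500)): balance=$1500.00 total_interest=$0.00
After 2 (month_end (apply 3% monthly interest)): balance=$1545.00 total_interest=$45.00
After 3 (deposit($100)): balance=$1645.00 total_interest=$45.00
After 4 (month_end (apply 3% monthly interest)): balance=$1694.35 total_interest=$94.35
After 5 (deposit($200)): balance=$1894.35 total_interest=$94.35
After 6 (month_end (apply 3% monthly interest)): balance=$1951.18 total_interest=$151.18
After 7 (month_end (apply 3% monthly interest)): balance=$2009.71 total_interest=$209.71
After 8 (year_end (apply 12% annual interest)): balance=$2250.87 total_interest=$450.87
After 9 (month_end (apply 3% monthly interest)): balance=$2318.39 total_interest=$518.39
After 10 (month_end (apply 3% monthly interest)): balance=$2387.94 total_interest=$587.94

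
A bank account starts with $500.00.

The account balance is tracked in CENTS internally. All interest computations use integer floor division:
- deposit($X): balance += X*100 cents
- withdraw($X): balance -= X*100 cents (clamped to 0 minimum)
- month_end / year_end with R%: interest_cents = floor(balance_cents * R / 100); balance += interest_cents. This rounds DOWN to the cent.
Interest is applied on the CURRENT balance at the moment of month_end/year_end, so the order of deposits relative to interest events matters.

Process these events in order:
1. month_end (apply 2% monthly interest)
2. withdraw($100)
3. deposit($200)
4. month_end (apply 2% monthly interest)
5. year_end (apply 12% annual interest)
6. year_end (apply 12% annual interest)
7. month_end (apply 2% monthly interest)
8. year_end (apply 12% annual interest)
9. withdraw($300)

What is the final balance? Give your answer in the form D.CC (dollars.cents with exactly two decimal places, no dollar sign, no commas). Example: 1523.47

Answer: 591.60

Derivation:
After 1 (month_end (apply 2% monthly interest)): balance=$510.00 total_interest=$10.00
After 2 (withdraw($100)): balance=$410.00 total_interest=$10.00
After 3 (deposit($200)): balance=$610.00 total_interest=$10.00
After 4 (month_end (apply 2% monthly interest)): balance=$622.20 total_interest=$22.20
After 5 (year_end (apply 12% annual interest)): balance=$696.86 total_interest=$96.86
After 6 (year_end (apply 12% annual interest)): balance=$780.48 total_interest=$180.48
After 7 (month_end (apply 2% monthly interest)): balance=$796.08 total_interest=$196.08
After 8 (year_end (apply 12% annual interest)): balance=$891.60 total_interest=$291.60
After 9 (withdraw($300)): balance=$591.60 total_interest=$291.60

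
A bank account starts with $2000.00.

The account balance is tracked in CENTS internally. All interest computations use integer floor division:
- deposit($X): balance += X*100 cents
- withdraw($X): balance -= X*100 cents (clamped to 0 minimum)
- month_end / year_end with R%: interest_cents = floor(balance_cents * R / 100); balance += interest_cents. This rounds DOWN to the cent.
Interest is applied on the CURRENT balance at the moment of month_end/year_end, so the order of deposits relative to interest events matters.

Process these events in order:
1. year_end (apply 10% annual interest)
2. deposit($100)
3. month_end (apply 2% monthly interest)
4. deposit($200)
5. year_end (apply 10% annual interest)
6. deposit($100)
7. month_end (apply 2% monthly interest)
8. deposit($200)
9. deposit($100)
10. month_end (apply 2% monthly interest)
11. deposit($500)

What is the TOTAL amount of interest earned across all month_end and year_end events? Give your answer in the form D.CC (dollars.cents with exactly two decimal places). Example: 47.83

After 1 (year_end (apply 10% annual interest)): balance=$2200.00 total_interest=$200.00
After 2 (deposit($100)): balance=$2300.00 total_interest=$200.00
After 3 (month_end (apply 2% monthly interest)): balance=$2346.00 total_interest=$246.00
After 4 (deposit($200)): balance=$2546.00 total_interest=$246.00
After 5 (year_end (apply 10% annual interest)): balance=$2800.60 total_interest=$500.60
After 6 (deposit($100)): balance=$2900.60 total_interest=$500.60
After 7 (month_end (apply 2% monthly interest)): balance=$2958.61 total_interest=$558.61
After 8 (deposit($200)): balance=$3158.61 total_interest=$558.61
After 9 (deposit($100)): balance=$3258.61 total_interest=$558.61
After 10 (month_end (apply 2% monthly interest)): balance=$3323.78 total_interest=$623.78
After 11 (deposit($500)): balance=$3823.78 total_interest=$623.78

Answer: 623.78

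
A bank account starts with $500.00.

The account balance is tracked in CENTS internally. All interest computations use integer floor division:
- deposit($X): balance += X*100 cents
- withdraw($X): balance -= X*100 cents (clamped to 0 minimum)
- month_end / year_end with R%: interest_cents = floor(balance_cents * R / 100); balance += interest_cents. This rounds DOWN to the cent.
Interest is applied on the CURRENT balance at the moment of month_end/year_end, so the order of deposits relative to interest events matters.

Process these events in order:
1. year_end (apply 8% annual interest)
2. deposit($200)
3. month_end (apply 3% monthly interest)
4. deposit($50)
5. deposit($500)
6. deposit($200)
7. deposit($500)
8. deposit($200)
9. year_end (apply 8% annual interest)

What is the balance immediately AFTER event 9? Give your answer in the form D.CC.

Answer: 2389.17

Derivation:
After 1 (year_end (apply 8% annual interest)): balance=$540.00 total_interest=$40.00
After 2 (deposit($200)): balance=$740.00 total_interest=$40.00
After 3 (month_end (apply 3% monthly interest)): balance=$762.20 total_interest=$62.20
After 4 (deposit($50)): balance=$812.20 total_interest=$62.20
After 5 (deposit($500)): balance=$1312.20 total_interest=$62.20
After 6 (deposit($200)): balance=$1512.20 total_interest=$62.20
After 7 (deposit($500)): balance=$2012.20 total_interest=$62.20
After 8 (deposit($200)): balance=$2212.20 total_interest=$62.20
After 9 (year_end (apply 8% annual interest)): balance=$2389.17 total_interest=$239.17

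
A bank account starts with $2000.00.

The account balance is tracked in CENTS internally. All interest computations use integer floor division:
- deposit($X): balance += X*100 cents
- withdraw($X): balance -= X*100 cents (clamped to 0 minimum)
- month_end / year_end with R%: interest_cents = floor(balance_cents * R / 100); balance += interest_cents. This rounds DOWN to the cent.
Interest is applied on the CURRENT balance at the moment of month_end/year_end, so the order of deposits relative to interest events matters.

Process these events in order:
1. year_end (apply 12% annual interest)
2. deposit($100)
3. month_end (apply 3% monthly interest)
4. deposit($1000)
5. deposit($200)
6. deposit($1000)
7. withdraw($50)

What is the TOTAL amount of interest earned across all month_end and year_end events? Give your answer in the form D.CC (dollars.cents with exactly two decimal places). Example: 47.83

Answer: 310.20

Derivation:
After 1 (year_end (apply 12% annual interest)): balance=$2240.00 total_interest=$240.00
After 2 (deposit($100)): balance=$2340.00 total_interest=$240.00
After 3 (month_end (apply 3% monthly interest)): balance=$2410.20 total_interest=$310.20
After 4 (deposit($1000)): balance=$3410.20 total_interest=$310.20
After 5 (deposit($200)): balance=$3610.20 total_interest=$310.20
After 6 (deposit($1000)): balance=$4610.20 total_interest=$310.20
After 7 (withdraw($50)): balance=$4560.20 total_interest=$310.20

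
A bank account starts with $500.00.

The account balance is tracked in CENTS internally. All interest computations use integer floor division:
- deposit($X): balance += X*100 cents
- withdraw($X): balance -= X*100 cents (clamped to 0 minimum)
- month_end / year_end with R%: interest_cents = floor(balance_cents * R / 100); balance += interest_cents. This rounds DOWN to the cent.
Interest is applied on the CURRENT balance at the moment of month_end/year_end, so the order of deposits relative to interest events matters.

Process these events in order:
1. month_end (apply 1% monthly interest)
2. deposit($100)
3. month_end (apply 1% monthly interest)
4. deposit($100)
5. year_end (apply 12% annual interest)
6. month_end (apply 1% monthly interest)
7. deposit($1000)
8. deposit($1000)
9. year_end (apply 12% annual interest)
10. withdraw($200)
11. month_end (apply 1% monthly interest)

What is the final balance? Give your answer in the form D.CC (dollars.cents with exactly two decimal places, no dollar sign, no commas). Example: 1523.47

Answer: 2970.24

Derivation:
After 1 (month_end (apply 1% monthly interest)): balance=$505.00 total_interest=$5.00
After 2 (deposit($100)): balance=$605.00 total_interest=$5.00
After 3 (month_end (apply 1% monthly interest)): balance=$611.05 total_interest=$11.05
After 4 (deposit($100)): balance=$711.05 total_interest=$11.05
After 5 (year_end (apply 12% annual interest)): balance=$796.37 total_interest=$96.37
After 6 (month_end (apply 1% monthly interest)): balance=$804.33 total_interest=$104.33
After 7 (deposit($1000)): balance=$1804.33 total_interest=$104.33
After 8 (deposit($1000)): balance=$2804.33 total_interest=$104.33
After 9 (year_end (apply 12% annual interest)): balance=$3140.84 total_interest=$440.84
After 10 (withdraw($200)): balance=$2940.84 total_interest=$440.84
After 11 (month_end (apply 1% monthly interest)): balance=$2970.24 total_interest=$470.24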